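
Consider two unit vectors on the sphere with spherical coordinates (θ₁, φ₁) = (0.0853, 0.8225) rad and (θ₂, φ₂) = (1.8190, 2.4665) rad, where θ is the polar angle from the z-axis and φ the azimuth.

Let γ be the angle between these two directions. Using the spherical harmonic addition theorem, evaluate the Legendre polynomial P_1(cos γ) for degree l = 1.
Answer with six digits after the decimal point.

Term-by-term m-sum for l=1 (normalisation 4π/3 = 4.188790):
  [-1]  conj(Y_{1,-1})(Ω₁) = (0.020027, 0.021571) ; Y_{1,-1}(Ω₂) = (-0.261445, -0.209306) ; Δ = (-0.000721, -0.009832)
  [+0]  conj(Y_{1,0})(Ω₁) = (0.486826, -0.000000) ; Y_{1,0}(Ω₂) = (-0.120032, 0.000000) ; Δ = (-0.058435, 0.000000)
  [+1]  conj(Y_{1,1})(Ω₁) = (-0.020027, 0.021571) ; Y_{1,1}(Ω₂) = (0.261445, -0.209306) ; Δ = (-0.000721, 0.009832)
Total Σ_m = (-0.059876, 0.000000). Multiply by 4.188790: (-0.250810, 0.000000). P_1(cos γ) = -0.250810

-0.250810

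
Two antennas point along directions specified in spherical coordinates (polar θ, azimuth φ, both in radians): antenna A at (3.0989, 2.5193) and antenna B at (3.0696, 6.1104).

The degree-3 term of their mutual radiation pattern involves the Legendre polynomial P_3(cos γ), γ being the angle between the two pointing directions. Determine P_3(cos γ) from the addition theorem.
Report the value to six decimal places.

0.962709

Addition theorem: P_3(cos γ) = (4π/7) Σ_m Y*_{lm}(Ω₁) Y_{lm}(Ω₂), m = −3…3:
  m=-3: Y*=(0.000009, 0.000031)  Y=(0.000135, 0.000077)  product (-0.000000, 0.000000)
  m=-2: Y*=(-0.000596, 0.001762)  Y=(-0.004962, -0.001786)  product (0.000006, -0.000008)
  m=-1: Y*=(-0.044728, 0.032087)  Y=(0.091009, 0.015883)  product (-0.004580, 0.002210)
  m=+0: Y*=(-0.742277, -0.000000)  Y=(-0.734790, 0.000000)  product (0.545418, 0.000000)
  m=+1: Y*=(0.044728, 0.032087)  Y=(-0.091009, 0.015883)  product (-0.004580, -0.002210)
  m=+2: Y*=(-0.000596, -0.001762)  Y=(-0.004962, 0.001786)  product (0.000006, 0.000008)
  m=+3: Y*=(-0.000009, 0.000031)  Y=(-0.000135, 0.000077)  product (-0.000000, -0.000000)
Σ over m = (0.536269, -0.000000); ×(4π/7) → (0.962709, -0.000000). Real part: 0.962709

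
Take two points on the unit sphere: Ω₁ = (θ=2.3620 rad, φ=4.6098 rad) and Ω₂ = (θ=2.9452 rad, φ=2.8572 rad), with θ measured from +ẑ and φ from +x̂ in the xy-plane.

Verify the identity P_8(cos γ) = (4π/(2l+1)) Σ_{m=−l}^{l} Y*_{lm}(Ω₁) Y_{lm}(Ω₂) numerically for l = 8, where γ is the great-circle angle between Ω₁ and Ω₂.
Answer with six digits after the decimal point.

0.317670

Summing Y*_{l m}(θ₁,φ₁)·Y_{l m}(θ₂,φ₂) over m ∈ [−8, 8]; prefactor 4π/(2·8+1) = 0.739198:
  [-8]  conj(Y_{8,-8})(Ω₁) = (0.020958, -0.022493) ; Y_{8,-8}(Ω₂) = (-0.000001, 0.000001) ; Δ = (0.000000, 0.000000)
  [-7]  conj(Y_{8,-7})(Ω₁) = (-0.081860, -0.093688) ; Y_{8,-7}(Ω₂) = (-0.000009, 0.000020) ; Δ = (0.000003, -0.000001)
  [-6]  conj(Y_{8,-6})(Ω₁) = (-0.244339, 0.172794) ; Y_{8,-6}(Ω₂) = (-0.000038, 0.000276) ; Δ = (-0.000039, -0.000074)
  [-5]  conj(Y_{8,-5})(Ω₁) = (0.223512, 0.396839) ; Y_{8,-5}(Ω₂) = (0.000382, 0.002550) ; Δ = (-0.000927, 0.000722)
  [-4]  conj(Y_{8,-4})(Ω₁) = (0.339304, -0.147616) ; Y_{8,-4}(Ω₂) = (0.007440, 0.016085) ; Δ = (0.004899, 0.004360)
  [-3]  conj(Y_{8,-3})(Ω₁) = (0.011324, 0.035626) ; Y_{8,-3}(Ω₂) = (0.058919, 0.067501) ; Δ = (-0.001738, 0.002863)
  [-2]  conj(Y_{8,-2})(Ω₁) = (0.372749, -0.077572) ; Y_{8,-2}(Ω₂) = (0.265996, 0.170040) ; Δ = (0.112340, 0.042748)
  [-1]  conj(Y_{8,-1})(Ω₁) = (-0.015142, -0.147076) ; Y_{8,-1}(Ω₂) = (0.644647, 0.188441) ; Δ = (0.017954, -0.097665)
  [+0]  conj(Y_{8,0})(Ω₁) = (0.340154, -0.000000) ; Y_{8,0}(Ω₂) = (0.484381, 0.000000) ; Δ = (0.164764, 0.000000)
  [+1]  conj(Y_{8,1})(Ω₁) = (0.015142, -0.147076) ; Y_{8,1}(Ω₂) = (-0.644647, 0.188441) ; Δ = (0.017954, 0.097665)
  [+2]  conj(Y_{8,2})(Ω₁) = (0.372749, 0.077572) ; Y_{8,2}(Ω₂) = (0.265996, -0.170040) ; Δ = (0.112340, -0.042748)
  [+3]  conj(Y_{8,3})(Ω₁) = (-0.011324, 0.035626) ; Y_{8,3}(Ω₂) = (-0.058919, 0.067501) ; Δ = (-0.001738, -0.002863)
  [+4]  conj(Y_{8,4})(Ω₁) = (0.339304, 0.147616) ; Y_{8,4}(Ω₂) = (0.007440, -0.016085) ; Δ = (0.004899, -0.004360)
  [+5]  conj(Y_{8,5})(Ω₁) = (-0.223512, 0.396839) ; Y_{8,5}(Ω₂) = (-0.000382, 0.002550) ; Δ = (-0.000927, -0.000722)
  [+6]  conj(Y_{8,6})(Ω₁) = (-0.244339, -0.172794) ; Y_{8,6}(Ω₂) = (-0.000038, -0.000276) ; Δ = (-0.000039, 0.000074)
  [+7]  conj(Y_{8,7})(Ω₁) = (0.081860, -0.093688) ; Y_{8,7}(Ω₂) = (0.000009, 0.000020) ; Δ = (0.000003, 0.000001)
  [+8]  conj(Y_{8,8})(Ω₁) = (0.020958, 0.022493) ; Y_{8,8}(Ω₂) = (-0.000001, -0.000001) ; Δ = (0.000000, -0.000000)
Σ over m = (0.429750, -0.000000); ×(4π/17) → (0.317670, -0.000000). Real part: 0.317670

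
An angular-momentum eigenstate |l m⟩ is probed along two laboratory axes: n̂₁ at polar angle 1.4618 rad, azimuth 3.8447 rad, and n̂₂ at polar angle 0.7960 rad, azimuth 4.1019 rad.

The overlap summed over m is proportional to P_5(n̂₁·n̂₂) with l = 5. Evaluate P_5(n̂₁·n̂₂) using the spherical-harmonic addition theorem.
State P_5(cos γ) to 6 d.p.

-0.419637

Summing Y*_{l m}(θ₁,φ₁)·Y_{l m}(θ₂,φ₂) over m ∈ [−5, 5]; prefactor 4π/(2·5+1) = 1.142397:
  m=-5: Y*=(0.419389, 0.164572)  Y=(-0.007698, -0.086123)  product (0.010945, -0.037386)
  m=-4: Y*=(-0.147533, 0.050396)  Y=(-0.204805, 0.172378)  product (0.021528, -0.035753)
  m=-3: Y*=(-0.155723, 0.260657)  Y=(0.415210, 0.110753)  product (-0.093526, 0.090980)
  m=-2: Y*=(-0.028788, -0.173335)  Y=(-0.097141, -0.266268)  product (-0.043357, 0.024503)
  m=-1: Y*=(-0.203351, -0.172363)  Y=(0.107826, -0.154114)  product (-0.048490, 0.012754)
  m=+0: Y*=(0.180403, -0.000000)  Y=(-0.341063, 0.000000)  product (-0.061529, 0.000000)
  m=+1: Y*=(0.203351, -0.172363)  Y=(-0.107826, -0.154114)  product (-0.048490, -0.012754)
  m=+2: Y*=(-0.028788, 0.173335)  Y=(-0.097141, 0.266268)  product (-0.043357, -0.024503)
  m=+3: Y*=(0.155723, 0.260657)  Y=(-0.415210, 0.110753)  product (-0.093526, -0.090980)
  m=+4: Y*=(-0.147533, -0.050396)  Y=(-0.204805, -0.172378)  product (0.021528, 0.035753)
  m=+5: Y*=(-0.419389, 0.164572)  Y=(0.007698, -0.086123)  product (0.010945, 0.037386)
Accumulated sum (-0.367330, 0.000000); after 4π/(2l+1) scaling, (-0.419637, 0.000000) ⇒ P_5 = -0.419637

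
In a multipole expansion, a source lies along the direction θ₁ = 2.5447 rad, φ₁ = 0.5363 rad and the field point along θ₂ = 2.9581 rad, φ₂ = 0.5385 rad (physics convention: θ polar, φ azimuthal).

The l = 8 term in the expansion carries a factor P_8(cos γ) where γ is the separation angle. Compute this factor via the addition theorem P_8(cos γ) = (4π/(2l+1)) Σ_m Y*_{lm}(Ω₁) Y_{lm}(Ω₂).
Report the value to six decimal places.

Expand P_8 via completeness: Σ_{m} conj(Y_{8,m}) at Ω₁ times Y_{8,m} at Ω₂ —
  term(m=-8) = 0.00000 - 0.00000j   from Y*(Ω₁)=-0.00210 - 0.00468j, Y(Ω₂)=-0.00000 + 0.00000j
  term(m=-7) = 0.00000 - 0.00000j   from Y*(Ω₁)=0.02473 + 0.01738j, Y(Ω₂)=0.00001 - 0.00001j
  term(m=-6) = 0.00002 - 0.00000j   from Y*(Ω₁)=-0.10961 - 0.00837j, Y(Ω₂)=-0.00019 + 0.00002j
  term(m=-5) = 0.00051 - 0.00001j   from Y*(Ω₁)=0.24548 - 0.12165j, Y(Ω₂)=0.00168 + 0.00081j
  term(m=-4) = 0.00632 - 0.00006j   from Y*(Ω₁)=-0.25007 + 0.38639j, Y(Ω₂)=-0.00756 - 0.01146j
  term(m=-3) = 0.03318 - 0.00022j   from Y*(Ω₁)=0.01693 - 0.44410j, Y(Ω₂)=0.00334 + 0.07459j
  term(m=-2) = 0.01254 - 0.00006j   from Y*(Ω₁)=0.02110 + 0.03878j, Y(Ω₂)=0.13464 - 0.25013j
  term(m=-1) = -0.26404 + 0.00058j   from Y*(Ω₁)=0.34426 + 0.20463j, Y(Ω₂)=-0.56599 + 0.33812j
  term(m=+0) = -0.10166 + 0.00000j   from Y*(Ω₁)=-0.18243 + 0.00000j, Y(Ω₂)=0.55727 + 0.00000j
  term(m=+1) = -0.26404 - 0.00058j   from Y*(Ω₁)=-0.34426 + 0.20463j, Y(Ω₂)=0.56599 + 0.33812j
  term(m=+2) = 0.01254 + 0.00006j   from Y*(Ω₁)=0.02110 - 0.03878j, Y(Ω₂)=0.13464 + 0.25013j
  term(m=+3) = 0.03318 + 0.00022j   from Y*(Ω₁)=-0.01693 - 0.44410j, Y(Ω₂)=-0.00334 + 0.07459j
  term(m=+4) = 0.00632 + 0.00006j   from Y*(Ω₁)=-0.25007 - 0.38639j, Y(Ω₂)=-0.00756 + 0.01146j
  term(m=+5) = 0.00051 + 0.00001j   from Y*(Ω₁)=-0.24548 - 0.12165j, Y(Ω₂)=-0.00168 + 0.00081j
  term(m=+6) = 0.00002 + 0.00000j   from Y*(Ω₁)=-0.10961 + 0.00837j, Y(Ω₂)=-0.00019 - 0.00002j
  term(m=+7) = 0.00000 + 0.00000j   from Y*(Ω₁)=-0.02473 + 0.01738j, Y(Ω₂)=-0.00001 - 0.00001j
  term(m=+8) = 0.00000 + 0.00000j   from Y*(Ω₁)=-0.00210 + 0.00468j, Y(Ω₂)=-0.00000 - 0.00000j
Accumulated sum -0.52459 + 0.00000j; after 4π/(2l+1) scaling, -0.38778 + 0.00000j ⇒ P_8 = -0.387778

-0.387778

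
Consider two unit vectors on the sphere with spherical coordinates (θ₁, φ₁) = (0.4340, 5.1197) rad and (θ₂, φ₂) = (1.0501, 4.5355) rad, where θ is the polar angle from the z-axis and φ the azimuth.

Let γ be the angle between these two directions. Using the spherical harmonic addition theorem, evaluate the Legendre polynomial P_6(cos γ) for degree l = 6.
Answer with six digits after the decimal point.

Addition theorem: P_6(cos γ) = (4π/13) Σ_m Y*_{lm}(Ω₁) Y_{lm}(Ω₂), m = −6…6:
  m=-6: Y*=+0.002047-0.001716i  Y=-0.100396-0.179712i  product -0.000514-0.000196i
  m=-5: Y*=+0.017836+0.008965i  Y=-0.316350+0.259161i  product -0.007966+0.001786i
  m=-4: Y*=-0.005249+0.089702i  Y=+0.264451+0.226182i  product -0.021677+0.022535i
  m=-3: Y*=-0.250049+0.090953i  Y=-0.029721+0.050647i  product +0.002825-0.015367i
  m=-2: Y*=-0.337630-0.357964i  Y=+0.329583+0.121720i  product -0.067706-0.159075i
  m=-1: Y*=+0.166006-0.384774i  Y=+0.012621-0.070604i  product -0.025071-0.016577i
  m=+0: Y*=-0.201177-0.000000i  Y=+0.330181+0.000000i  product -0.066425-0.000000i
  m=+1: Y*=-0.166006-0.384774i  Y=-0.012621-0.070604i  product -0.025071+0.016577i
  m=+2: Y*=-0.337630+0.357964i  Y=+0.329583-0.121720i  product -0.067706+0.159075i
  m=+3: Y*=+0.250049+0.090953i  Y=+0.029721+0.050647i  product +0.002825+0.015367i
  m=+4: Y*=-0.005249-0.089702i  Y=+0.264451-0.226182i  product -0.021677-0.022535i
  m=+5: Y*=-0.017836+0.008965i  Y=+0.316350+0.259161i  product -0.007966-0.001786i
  m=+6: Y*=+0.002047+0.001716i  Y=-0.100396+0.179712i  product -0.000514+0.000196i
Total Σ_m = -0.306642+0.000000i. Multiply by 0.966644: -0.296414+0.000000i. P_6(cos γ) = -0.296414

-0.296414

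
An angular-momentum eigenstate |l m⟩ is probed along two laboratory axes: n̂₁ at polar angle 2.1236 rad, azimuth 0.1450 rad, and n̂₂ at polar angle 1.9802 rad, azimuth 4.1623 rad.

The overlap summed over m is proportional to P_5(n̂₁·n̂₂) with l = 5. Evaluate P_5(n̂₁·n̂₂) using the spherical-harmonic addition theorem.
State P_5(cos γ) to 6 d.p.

Term-by-term m-sum for l=5 (normalisation 4π/11 = 1.142397):
  m=-5: +0.155104+0.137415i × -0.114960-0.278760i = +0.020475-0.059034i  (running Σ = +0.020475-0.059034i)
  m=-4: -0.338175-0.221562i × +0.243617-0.334437i = -0.156484+0.059122i  (running Σ = -0.136009+0.000088i)
  m=-3: +0.286470+0.133119i × +0.113434+0.009034i = +0.031293+0.017688i  (running Σ = -0.104716+0.017776i)
  m=-2: +0.106780+0.031864i × -0.135057-0.265472i = -0.005962-0.032651i  (running Σ = -0.110678-0.014874i)
  m=-1: -0.340812-0.049767i × +0.106148-0.173097i = -0.044791+0.053711i  (running Σ = -0.155469+0.038836i)
  m=0: -0.030060-0.000000i × -0.255580+0.000000i = +0.007683+0.000000i  (running Σ = -0.147787+0.038836i)
  m=1: +0.340812-0.049767i × -0.106148-0.173097i = -0.044791-0.053711i  (running Σ = -0.192578-0.014874i)
  m=2: +0.106780-0.031864i × -0.135057+0.265472i = -0.005962+0.032651i  (running Σ = -0.198540+0.017776i)
  m=3: -0.286470+0.133119i × -0.113434+0.009034i = +0.031293-0.017688i  (running Σ = -0.167247+0.000088i)
  m=4: -0.338175+0.221562i × +0.243617+0.334437i = -0.156484-0.059122i  (running Σ = -0.323731-0.059034i)
  m=5: -0.155104+0.137415i × +0.114960-0.278760i = +0.020475+0.059034i  (running Σ = -0.303256+0.000000i)
Total Σ_m = -0.303256+0.000000i. Multiply by 1.142397: -0.346439+0.000000i. P_5(cos γ) = -0.346439

-0.346439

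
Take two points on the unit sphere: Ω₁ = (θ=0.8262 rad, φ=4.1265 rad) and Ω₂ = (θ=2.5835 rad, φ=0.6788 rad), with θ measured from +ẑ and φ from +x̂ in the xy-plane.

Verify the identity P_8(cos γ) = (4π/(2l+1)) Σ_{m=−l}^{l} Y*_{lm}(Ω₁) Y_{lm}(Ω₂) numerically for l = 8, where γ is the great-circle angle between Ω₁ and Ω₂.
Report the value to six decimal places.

Term-by-term m-sum for l=8 (normalisation 4π/17 = 0.739198):
  [-8]  conj(Y_{8,-8})(Ω₁) = -0.00111 + 0.04406j ; Y_{8,-8}(Ω₂) = 0.00210 + 0.00240j ; Δ = -0.00011 + 0.00009j
  [-7]  conj(Y_{8,-7})(Ω₁) = -0.13305 - 0.09323j ; Y_{8,-7}(Ω₂) = -0.00080 - 0.02041j ; Δ = -0.00180 + 0.00279j
  [-6]  conj(Y_{8,-6})(Ω₁) = 0.32631 - 0.12797j ; Y_{8,-6}(Ω₂) = -0.04853 + 0.06524j ; Δ = -0.00749 + 0.02750j
  [-5]  conj(Y_{8,-5})(Ω₁) = -0.09702 + 0.45045j ; Y_{8,-5}(Ω₂) = 0.21680 - 0.05591j ; Δ = 0.00415 + 0.10308j
  [-4]  conj(Y_{8,-4})(Ω₁) = -0.19119 - 0.19608j ; Y_{8,-4}(Ω₂) = -0.38628 - 0.17547j ; Δ = 0.03944 + 0.10929j
  [-3]  conj(Y_{8,-3})(Ω₁) = -0.16538 + 0.03127j ; Y_{8,-3}(Ω₂) = 0.22154 + 0.44091j ; Δ = -0.05042 - 0.06599j
  [-2]  conj(Y_{8,-2})(Ω₁) = 0.14595 - 0.34616j ; Y_{8,-2}(Ω₂) = 0.03792 - 0.17517j ; Δ = -0.05510 - 0.03869j
  [-1]  conj(Y_{8,-1})(Ω₁) = 0.00115 + 0.00174j ; Y_{8,-1}(Ω₂) = 0.26609 - 0.21465j ; Δ = 0.00068 + 0.00021j
  [+0]  conj(Y_{8,0})(Ω₁) = 0.36996 + 0.00000j ; Y_{8,0}(Ω₂) = -0.30580 + 0.00000j ; Δ = -0.11313 + 0.00000j
  [+1]  conj(Y_{8,1})(Ω₁) = -0.00115 + 0.00174j ; Y_{8,1}(Ω₂) = -0.26609 - 0.21465j ; Δ = 0.00068 - 0.00021j
  [+2]  conj(Y_{8,2})(Ω₁) = 0.14595 + 0.34616j ; Y_{8,2}(Ω₂) = 0.03792 + 0.17517j ; Δ = -0.05510 + 0.03869j
  [+3]  conj(Y_{8,3})(Ω₁) = 0.16538 + 0.03127j ; Y_{8,3}(Ω₂) = -0.22154 + 0.44091j ; Δ = -0.05042 + 0.06599j
  [+4]  conj(Y_{8,4})(Ω₁) = -0.19119 + 0.19608j ; Y_{8,4}(Ω₂) = -0.38628 + 0.17547j ; Δ = 0.03944 - 0.10929j
  [+5]  conj(Y_{8,5})(Ω₁) = 0.09702 + 0.45045j ; Y_{8,5}(Ω₂) = -0.21680 - 0.05591j ; Δ = 0.00415 - 0.10308j
  [+6]  conj(Y_{8,6})(Ω₁) = 0.32631 + 0.12797j ; Y_{8,6}(Ω₂) = -0.04853 - 0.06524j ; Δ = -0.00749 - 0.02750j
  [+7]  conj(Y_{8,7})(Ω₁) = 0.13305 - 0.09323j ; Y_{8,7}(Ω₂) = 0.00080 - 0.02041j ; Δ = -0.00180 - 0.00279j
  [+8]  conj(Y_{8,8})(Ω₁) = -0.00111 - 0.04406j ; Y_{8,8}(Ω₂) = 0.00210 - 0.00240j ; Δ = -0.00011 - 0.00009j
Accumulated sum -0.25442 + 0.00000j; after 4π/(2l+1) scaling, -0.18806 + 0.00000j ⇒ P_8 = -0.188064

-0.188064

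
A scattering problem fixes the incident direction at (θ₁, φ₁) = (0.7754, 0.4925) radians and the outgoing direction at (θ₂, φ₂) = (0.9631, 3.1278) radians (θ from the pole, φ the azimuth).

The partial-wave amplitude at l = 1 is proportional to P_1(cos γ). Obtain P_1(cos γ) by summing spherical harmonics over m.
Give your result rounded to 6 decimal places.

-0.094824

Term-by-term m-sum for l=1 (normalisation 4π/3 = 4.188790):
  [-1]  conj(Y_{1,-1})(Ω₁) = 0.21310 + 0.11435j ; Y_{1,-1}(Ω₂) = -0.28361 - 0.00391j ; Δ = -0.05999 - 0.03327j
  [+0]  conj(Y_{1,0})(Ω₁) = 0.34893 + 0.00000j ; Y_{1,0}(Ω₂) = 0.27898 + 0.00000j ; Δ = 0.09735 + 0.00000j
  [+1]  conj(Y_{1,1})(Ω₁) = -0.21310 + 0.11435j ; Y_{1,1}(Ω₂) = 0.28361 - 0.00391j ; Δ = -0.05999 + 0.03327j
Accumulated sum -0.02264 + 0.00000j; after 4π/(2l+1) scaling, -0.09482 + 0.00000j ⇒ P_1 = -0.094824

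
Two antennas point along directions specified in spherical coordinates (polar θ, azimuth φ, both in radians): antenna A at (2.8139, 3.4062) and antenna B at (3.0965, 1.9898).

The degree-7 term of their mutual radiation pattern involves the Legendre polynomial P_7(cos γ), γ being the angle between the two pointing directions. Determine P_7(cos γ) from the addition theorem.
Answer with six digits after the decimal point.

Addition theorem: P_7(cos γ) = (4π/15) Σ_m Y*_{lm}(Ω₁) Y_{lm}(Ω₂), m = −7…7:
  term(m=-7) = (-0.000000, -0.000000)   from Y*(Ω₁)=(0.000050, -0.000172), Y(Ω₂)=(0.000000, -0.000000)
  term(m=-6) = (-0.000000, 0.000000)   from Y*(Ω₁)=(0.000033, -0.001969), Y(Ω₂)=(-0.000000, -0.000000)
  term(m=-5) = (0.000000, 0.000000)   from Y*(Ω₁)=(-0.003311, -0.013090), Y(Ω₂)=(-0.000001, 0.000000)
  term(m=-4) = (0.000002, -0.000001)   from Y*(Ω₁)=(-0.031632, -0.056237), Y(Ω₂)=(0.000003, 0.000030)
  term(m=-3) = (-0.000078, -0.000156)   from Y*(Ω₁)=(-0.151930, -0.154511), Y(Ω₂)=(0.000767, 0.000249)
  term(m=-2) = (-0.006925, 0.002209)   from Y*(Ω₁)=(-0.414642, -0.242508), Y(Ω₂)=(0.010122, -0.011247)
  term(m=-1) = (0.015670, 0.100686)   from Y*(Ω₁)=(-0.541120, -0.146622), Y(Ω₂)=(-0.073947, -0.166033)
  term(m=+0) = (-0.032846, 0.000000)   from Y*(Ω₁)=(0.030938, -0.000000), Y(Ω₂)=(-1.061665, 0.000000)
  term(m=+1) = (0.015670, -0.100686)   from Y*(Ω₁)=(0.541120, -0.146622), Y(Ω₂)=(0.073947, -0.166033)
  term(m=+2) = (-0.006925, -0.002209)   from Y*(Ω₁)=(-0.414642, 0.242508), Y(Ω₂)=(0.010122, 0.011247)
  term(m=+3) = (-0.000078, 0.000156)   from Y*(Ω₁)=(0.151930, -0.154511), Y(Ω₂)=(-0.000767, 0.000249)
  term(m=+4) = (0.000002, 0.000001)   from Y*(Ω₁)=(-0.031632, 0.056237), Y(Ω₂)=(0.000003, -0.000030)
  term(m=+5) = (0.000000, -0.000000)   from Y*(Ω₁)=(0.003311, -0.013090), Y(Ω₂)=(0.000001, 0.000000)
  term(m=+6) = (-0.000000, -0.000000)   from Y*(Ω₁)=(0.000033, 0.001969), Y(Ω₂)=(-0.000000, 0.000000)
  term(m=+7) = (-0.000000, 0.000000)   from Y*(Ω₁)=(-0.000050, -0.000172), Y(Ω₂)=(-0.000000, -0.000000)
Σ over m = (-0.015507, 0.000000); ×(4π/15) → (-0.012991, 0.000000). Real part: -0.012991

-0.012991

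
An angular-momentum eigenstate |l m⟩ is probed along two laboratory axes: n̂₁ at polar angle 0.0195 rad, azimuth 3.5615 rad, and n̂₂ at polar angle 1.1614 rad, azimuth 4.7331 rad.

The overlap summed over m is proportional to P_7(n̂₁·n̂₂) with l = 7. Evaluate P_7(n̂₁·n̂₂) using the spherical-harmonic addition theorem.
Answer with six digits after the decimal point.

-0.002285

Expand P_7 via completeness: Σ_{m} conj(Y_{7,m}) at Ω₁ times Y_{7,m} at Ω₂ —
  m=-7: Y*=(0.000000, -0.000000)  Y=(-0.039497, -0.270525)  product (-0.000000, -0.000000)
  m=-6: Y*=(-0.000000, 0.000000)  Y=(-0.440446, 0.055016)  product (0.000000, -0.000000)
  m=-5: Y*=(0.000000, -0.000000)  Y=(0.026116, 0.251296)  product (0.000000, 0.000000)
  m=-4: Y*=(-0.000000, 0.000001)  Y=(-0.193835, 0.016095)  product (0.000000, -0.000000)
  m=-3: Y*=(-0.000020, -0.000062)  Y=(0.020510, 0.329680)  product (0.000020, -0.000008)
  m=-2: Y*=(0.001903, 0.002122)  Y=(-0.060788, 0.002519)  product (-0.000121, -0.000124)
  m=-1: Y*=(-0.072598, -0.032412)  Y=(0.006880, 0.332147)  product (0.010266, -0.024336)
  m=+0: Y*=(1.086740, -0.000000)  Y=(-0.021217, 0.000000)  product (-0.023058, 0.000000)
  m=+1: Y*=(0.072598, -0.032412)  Y=(-0.006880, 0.332147)  product (0.010266, 0.024336)
  m=+2: Y*=(0.001903, -0.002122)  Y=(-0.060788, -0.002519)  product (-0.000121, 0.000124)
  m=+3: Y*=(0.000020, -0.000062)  Y=(-0.020510, 0.329680)  product (0.000020, 0.000008)
  m=+4: Y*=(-0.000000, -0.000001)  Y=(-0.193835, -0.016095)  product (0.000000, 0.000000)
  m=+5: Y*=(-0.000000, -0.000000)  Y=(-0.026116, 0.251296)  product (0.000000, -0.000000)
  m=+6: Y*=(-0.000000, -0.000000)  Y=(-0.440446, -0.055016)  product (0.000000, 0.000000)
  m=+7: Y*=(-0.000000, -0.000000)  Y=(0.039497, -0.270525)  product (-0.000000, 0.000000)
Total Σ_m = (-0.002727, -0.000000). Multiply by 0.837758: (-0.002285, -0.000000). P_7(cos γ) = -0.002285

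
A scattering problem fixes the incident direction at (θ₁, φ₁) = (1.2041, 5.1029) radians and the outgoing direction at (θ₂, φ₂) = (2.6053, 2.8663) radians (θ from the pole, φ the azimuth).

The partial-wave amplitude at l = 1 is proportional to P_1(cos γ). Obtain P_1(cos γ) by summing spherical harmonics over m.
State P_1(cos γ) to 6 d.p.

Summing Y*_{l m}(θ₁,φ₁)·Y_{l m}(θ₂,φ₂) over m ∈ [−1, 1]; prefactor 4π/(2·1+1) = 4.188790:
  [-1]  conj(Y_{1,-1})(Ω₁) = (0.122773, -0.298243) ; Y_{1,-1}(Ω₂) = (-0.169884, -0.047986) ; Δ = (-0.035169, 0.044775)
  [+0]  conj(Y_{1,0})(Ω₁) = (0.175180, -0.000000) ; Y_{1,0}(Ω₂) = (-0.420007, 0.000000) ; Δ = (-0.073577, 0.000000)
  [+1]  conj(Y_{1,1})(Ω₁) = (-0.122773, -0.298243) ; Y_{1,1}(Ω₂) = (0.169884, -0.047986) ; Δ = (-0.035169, -0.044775)
Total Σ_m = (-0.143914, 0.000000). Multiply by 4.188790: (-0.602827, 0.000000). P_1(cos γ) = -0.602827

-0.602827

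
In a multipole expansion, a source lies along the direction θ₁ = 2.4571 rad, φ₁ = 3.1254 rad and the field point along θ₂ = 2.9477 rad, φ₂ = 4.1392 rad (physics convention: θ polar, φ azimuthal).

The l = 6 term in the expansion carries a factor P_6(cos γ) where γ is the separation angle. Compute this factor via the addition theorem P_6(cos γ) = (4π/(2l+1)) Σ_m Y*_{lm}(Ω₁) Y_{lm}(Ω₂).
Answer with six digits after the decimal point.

Expand P_6 via completeness: Σ_{m} conj(Y_{6,m}) at Ω₁ times Y_{6,m} at Ω₂ —
  m=-6: Y*=(0.030720, -0.002994)  Y=(0.000024, 0.000007)  product (0.000001, 0.000000)
  m=-5: Y*=(0.130585, -0.010596)  Y=(0.000119, 0.000420)  product (0.000020, 0.000054)
  m=-4: Y*=(0.318791, -0.020677)  Y=(-0.003117, 0.003540)  product (-0.000921, 0.001193)
  m=-3: Y*=(0.458997, -0.022315)  Y=(-0.034328, -0.005145)  product (-0.015871, -0.001596)
  m=-2: Y*=(0.271310, -0.008790)  Y=(-0.071021, -0.157167)  product (-0.020650, -0.042017)
  m=-1: Y*=(-0.225564, 0.003653)  Y=(0.283400, -0.439055)  product (-0.062321, 0.100070)
  m=+0: Y*=(-0.350216, -0.000000)  Y=(0.652988, 0.000000)  product (-0.228687, -0.000000)
  m=+1: Y*=(0.225564, 0.003653)  Y=(-0.283400, -0.439055)  product (-0.062321, -0.100070)
  m=+2: Y*=(0.271310, 0.008790)  Y=(-0.071021, 0.157167)  product (-0.020650, 0.042017)
  m=+3: Y*=(-0.458997, -0.022315)  Y=(0.034328, -0.005145)  product (-0.015871, 0.001596)
  m=+4: Y*=(0.318791, 0.020677)  Y=(-0.003117, -0.003540)  product (-0.000921, -0.001193)
  m=+5: Y*=(-0.130585, -0.010596)  Y=(-0.000119, 0.000420)  product (0.000020, -0.000054)
  m=+6: Y*=(0.030720, 0.002994)  Y=(0.000024, -0.000007)  product (0.000001, -0.000000)
Accumulated sum (-0.428171, 0.000000); after 4π/(2l+1) scaling, (-0.413889, 0.000000) ⇒ P_6 = -0.413889

-0.413889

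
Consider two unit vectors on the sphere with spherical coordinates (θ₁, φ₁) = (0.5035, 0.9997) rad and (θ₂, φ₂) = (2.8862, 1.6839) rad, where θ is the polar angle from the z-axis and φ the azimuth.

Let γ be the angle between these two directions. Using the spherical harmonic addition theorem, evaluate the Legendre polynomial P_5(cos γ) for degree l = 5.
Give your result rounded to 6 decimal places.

Expand P_5 via completeness: Σ_{m} conj(Y_{5,m}) at Ω₁ times Y_{5,m} at Ω₂ —
  m=-5: Y*=0.00343 - 0.01164j  Y=-0.00026 - 0.00040j  product -0.00001 + 0.00000j
  m=-4: Y*=-0.04560 - 0.05267j  Y=-0.00520 + 0.00253j  product 0.00037 + 0.00016j
  m=-3: Y*=-0.22712 + 0.03258j  Y=0.01378 + 0.03905j  product -0.00440 - 0.00842j
  m=-2: Y*=-0.18694 + 0.40912j  Y=0.18444 - 0.04245j  product -0.01711 + 0.08340j
  m=-1: Y*=0.21883 + 0.34059j  Y=-0.05752 - 0.50637j  product 0.15988 - 0.13040j
  m=+0: Y*=-0.16620 + 0.00000j  Y=-0.52988 + 0.00000j  product 0.08807 + 0.00000j
  m=+1: Y*=-0.21883 + 0.34059j  Y=0.05752 - 0.50637j  product 0.15988 + 0.13040j
  m=+2: Y*=-0.18694 - 0.40912j  Y=0.18444 + 0.04245j  product -0.01711 - 0.08340j
  m=+3: Y*=0.22712 + 0.03258j  Y=-0.01378 + 0.03905j  product -0.00440 + 0.00842j
  m=+4: Y*=-0.04560 + 0.05267j  Y=-0.00520 - 0.00253j  product 0.00037 - 0.00016j
  m=+5: Y*=-0.00343 - 0.01164j  Y=0.00026 - 0.00040j  product -0.00001 - 0.00000j
Total Σ_m = 0.36552 - 0.00000j. Multiply by 1.142397: 0.41757 - 0.00000j. P_5(cos γ) = 0.417567

0.417567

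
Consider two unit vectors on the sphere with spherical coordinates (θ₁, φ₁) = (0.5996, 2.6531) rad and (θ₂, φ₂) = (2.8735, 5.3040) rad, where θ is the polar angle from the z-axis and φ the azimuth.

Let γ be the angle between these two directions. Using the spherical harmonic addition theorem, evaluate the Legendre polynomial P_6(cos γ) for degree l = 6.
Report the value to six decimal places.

Summing Y*_{l m}(θ₁,φ₁)·Y_{l m}(θ₂,φ₂) over m ∈ [−6, 6]; prefactor 4π/(2·6+1) = 0.966644:
  [-6]  conj(Y_{6,-6})(Ω₁) = -0.015256-0.003262i ; Y_{6,-6}(Ω₂) = +0.000153-0.000066i ; Δ = -0.000003+0.000001i
  [-5]  conj(Y_{6,-5})(Ω₁) = +0.060513+0.050880i ; Y_{6,-5}(Ω₂) = -0.000384+0.002069i ; Δ = -0.000129+0.000106i
  [-4]  conj(Y_{6,-4})(Ω₁) = -0.087885-0.218023i ; Y_{6,-4}(Ω₂) = -0.011579-0.011344i ; Δ = -0.001456+0.003522i
  [-3]  conj(Y_{6,-3})(Ω₁) = -0.045686+0.432181i ; Y_{6,-3}(Ω₂) = +0.082638-0.017099i ; Δ = +0.003615+0.036496i
  [-2]  conj(Y_{6,-2})(Ω₁) = +0.235668-0.349092i ; Y_{6,-2}(Ω₂) = -0.110509+0.270709i ; Δ = +0.068459+0.102375i
  [-1]  conj(Y_{6,-1})(Ω₁) = +0.019936-0.010595i ; Y_{6,-1}(Ω₂) = -0.330786-0.492321i ; Δ = -0.011811-0.006310i
  [+0]  conj(Y_{6,0})(Ω₁) = -0.421236-0.000000i ; Y_{6,0}(Ω₂) = +0.380974+0.000000i ; Δ = -0.160480-0.000000i
  [+1]  conj(Y_{6,1})(Ω₁) = -0.019936-0.010595i ; Y_{6,1}(Ω₂) = +0.330786-0.492321i ; Δ = -0.011811+0.006310i
  [+2]  conj(Y_{6,2})(Ω₁) = +0.235668+0.349092i ; Y_{6,2}(Ω₂) = -0.110509-0.270709i ; Δ = +0.068459-0.102375i
  [+3]  conj(Y_{6,3})(Ω₁) = +0.045686+0.432181i ; Y_{6,3}(Ω₂) = -0.082638-0.017099i ; Δ = +0.003615-0.036496i
  [+4]  conj(Y_{6,4})(Ω₁) = -0.087885+0.218023i ; Y_{6,4}(Ω₂) = -0.011579+0.011344i ; Δ = -0.001456-0.003522i
  [+5]  conj(Y_{6,5})(Ω₁) = -0.060513+0.050880i ; Y_{6,5}(Ω₂) = +0.000384+0.002069i ; Δ = -0.000129-0.000106i
  [+6]  conj(Y_{6,6})(Ω₁) = -0.015256+0.003262i ; Y_{6,6}(Ω₂) = +0.000153+0.000066i ; Δ = -0.000003-0.000001i
Σ over m = -0.043129-0.000000i; ×(4π/13) → -0.041691-0.000000i. Real part: -0.041691

-0.041691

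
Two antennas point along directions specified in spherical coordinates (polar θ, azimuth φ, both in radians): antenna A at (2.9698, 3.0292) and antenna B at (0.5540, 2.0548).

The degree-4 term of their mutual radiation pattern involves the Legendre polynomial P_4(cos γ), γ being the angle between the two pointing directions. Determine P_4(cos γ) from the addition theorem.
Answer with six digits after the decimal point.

Expand P_4 via completeness: Σ_{m} conj(Y_{4,m}) at Ω₁ times Y_{4,m} at Ω₂ —
  [-4]  conj(Y_{4,-4})(Ω₁) = +0.000340-0.000164i ; Y_{4,-4}(Ω₂) = -0.012107-0.031664i ; Δ = -0.000009-0.000009i
  [-3]  conj(Y_{4,-3})(Ω₁) = +0.005814-0.002038i ; Y_{4,-3}(Ω₂) = +0.153902+0.018368i ; Δ = +0.000932-0.000207i
  [-2]  conj(Y_{4,-2})(Ω₁) = +0.055231-0.012628i ; Y_{4,-2}(Ω₂) = -0.213252+0.309851i ; Δ = -0.007865+0.019806i
  [-1]  conj(Y_{4,-1})(Ω₁) = +0.300525-0.033920i ; Y_{4,-1}(Ω₂) = -0.203147-0.386424i ; Δ = -0.074158-0.109239i
  [+0]  conj(Y_{4,0})(Ω₁) = +0.725789-0.000000i ; Y_{4,0}(Ω₂) = -0.041238+0.000000i ; Δ = -0.029930+0.000000i
  [+1]  conj(Y_{4,1})(Ω₁) = -0.300525-0.033920i ; Y_{4,1}(Ω₂) = +0.203147-0.386424i ; Δ = -0.074158+0.109239i
  [+2]  conj(Y_{4,2})(Ω₁) = +0.055231+0.012628i ; Y_{4,2}(Ω₂) = -0.213252-0.309851i ; Δ = -0.007865-0.019806i
  [+3]  conj(Y_{4,3})(Ω₁) = -0.005814-0.002038i ; Y_{4,3}(Ω₂) = -0.153902+0.018368i ; Δ = +0.000932+0.000207i
  [+4]  conj(Y_{4,4})(Ω₁) = +0.000340+0.000164i ; Y_{4,4}(Ω₂) = -0.012107+0.031664i ; Δ = -0.000009+0.000009i
Total Σ_m = -0.192130-0.000000i. Multiply by 1.396263: -0.268265-0.000000i. P_4(cos γ) = -0.268265

-0.268265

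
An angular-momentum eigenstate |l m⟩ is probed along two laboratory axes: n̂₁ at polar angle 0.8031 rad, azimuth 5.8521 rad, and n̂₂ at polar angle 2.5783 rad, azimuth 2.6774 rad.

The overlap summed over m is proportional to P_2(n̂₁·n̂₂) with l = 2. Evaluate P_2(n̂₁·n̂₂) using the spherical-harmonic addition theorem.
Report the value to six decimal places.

0.914766

Term-by-term m-sum for l=2 (normalisation 4π/5 = 2.513274):
  m=-2: Y*=(0.130141, -0.151831)  Y=(0.065986, 0.088182)  product (0.021976, 0.001457)
  m=-1: Y*=(0.350715, -0.161306)  Y=(0.311879, 0.156152)  product (0.134569, 0.004457)
  m=+0: Y*=(0.140950, -0.000000)  Y=(0.361003, 0.000000)  product (0.050883, 0.000000)
  m=+1: Y*=(-0.350715, -0.161306)  Y=(-0.311879, 0.156152)  product (0.134569, -0.004457)
  m=+2: Y*=(0.130141, 0.151831)  Y=(0.065986, -0.088182)  product (0.021976, -0.001457)
Σ over m = (0.363974, 0.000000); ×(4π/5) → (0.914766, 0.000000). Real part: 0.914766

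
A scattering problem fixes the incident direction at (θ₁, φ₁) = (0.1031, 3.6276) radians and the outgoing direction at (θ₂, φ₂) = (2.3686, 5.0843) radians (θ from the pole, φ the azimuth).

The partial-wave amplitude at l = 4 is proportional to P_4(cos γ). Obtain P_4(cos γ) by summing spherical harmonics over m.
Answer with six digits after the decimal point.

-0.409037

Expand P_4 via completeness: Σ_{m} conj(Y_{4,m}) at Ω₁ times Y_{4,m} at Ω₂ —
  m=-4: Y*=(-0.000018, 0.000046)  Y=(0.008739, -0.104848)  product (0.000005, 0.000002)
  m=-3: Y*=(-0.000153, -0.001349)  Y=(0.274016, 0.134080)  product (0.000139, -0.000390)
  m=-2: Y*=(0.011835, 0.017344)  Y=(-0.310502, 0.285700)  product (-0.008630, -0.002004)
  m=-1: Y*=(-0.168115, -0.088810)  Y=(-0.050428, -0.129281)  product (-0.003004, 0.026213)
  m=+0: Y*=(0.801881, -0.000000)  Y=(-0.336672, 0.000000)  product (-0.269971, 0.000000)
  m=+1: Y*=(0.168115, -0.088810)  Y=(0.050428, -0.129281)  product (-0.003004, -0.026213)
  m=+2: Y*=(0.011835, -0.017344)  Y=(-0.310502, -0.285700)  product (-0.008630, 0.002004)
  m=+3: Y*=(0.000153, -0.001349)  Y=(-0.274016, 0.134080)  product (0.000139, 0.000390)
  m=+4: Y*=(-0.000018, -0.000046)  Y=(0.008739, 0.104848)  product (0.000005, -0.000002)
Accumulated sum (-0.292951, 0.000000); after 4π/(2l+1) scaling, (-0.409037, 0.000000) ⇒ P_4 = -0.409037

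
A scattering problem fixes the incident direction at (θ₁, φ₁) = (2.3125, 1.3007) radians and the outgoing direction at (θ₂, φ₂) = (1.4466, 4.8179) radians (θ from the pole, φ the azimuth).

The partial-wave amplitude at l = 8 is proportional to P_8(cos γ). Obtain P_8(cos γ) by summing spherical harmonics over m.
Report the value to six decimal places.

Summing Y*_{l m}(θ₁,φ₁)·Y_{l m}(θ₂,φ₂) over m ∈ [−8, 8]; prefactor 4π/(2·8+1) = 0.739198:
  m=-8: Y*=-0.025047-0.037410i  Y=+0.321916-0.362107i  product -0.021609-0.002973i
  m=-7: Y*=+0.156625-0.051883i  Y=-0.162885-0.178900i  product -0.034794-0.019569i
  m=-6: Y*=+0.017592+0.353083i  Y=+0.223028-0.163663i  product +0.061710+0.075868i
  m=-5: Y*=-0.449179-0.100594i  Y=-0.135131-0.231931i  product +0.037367+0.117772i
  m=-4: Y*=+0.125816-0.235648i  Y=+0.184409-0.082804i  product +0.003689-0.053874i
  m=-3: Y*=-0.127323-0.121137i  Y=-0.085897-0.262245i  product -0.020831+0.043795i
  m=-2: Y*=+0.320421-0.192154i  Y=+0.163585-0.035042i  product +0.045683-0.042662i
  m=-1: Y*=-0.001864-0.006734i  Y=-0.029271-0.276393i  product -0.001807+0.000712i
  m=+0: Y*=+0.369904-0.000000i  Y=+0.156778+0.000000i  product +0.057993+0.000000i
  m=+1: Y*=+0.001864-0.006734i  Y=+0.029271-0.276393i  product -0.001807-0.000712i
  m=+2: Y*=+0.320421+0.192154i  Y=+0.163585+0.035042i  product +0.045683+0.042662i
  m=+3: Y*=+0.127323-0.121137i  Y=+0.085897-0.262245i  product -0.020831-0.043795i
  m=+4: Y*=+0.125816+0.235648i  Y=+0.184409+0.082804i  product +0.003689+0.053874i
  m=+5: Y*=+0.449179-0.100594i  Y=+0.135131-0.231931i  product +0.037367-0.117772i
  m=+6: Y*=+0.017592-0.353083i  Y=+0.223028+0.163663i  product +0.061710-0.075868i
  m=+7: Y*=-0.156625-0.051883i  Y=+0.162885-0.178900i  product -0.034794+0.019569i
  m=+8: Y*=-0.025047+0.037410i  Y=+0.321916+0.362107i  product -0.021609+0.002973i
Accumulated sum +0.196809+0.000000i; after 4π/(2l+1) scaling, +0.145481+0.000000i ⇒ P_8 = 0.145481

0.145481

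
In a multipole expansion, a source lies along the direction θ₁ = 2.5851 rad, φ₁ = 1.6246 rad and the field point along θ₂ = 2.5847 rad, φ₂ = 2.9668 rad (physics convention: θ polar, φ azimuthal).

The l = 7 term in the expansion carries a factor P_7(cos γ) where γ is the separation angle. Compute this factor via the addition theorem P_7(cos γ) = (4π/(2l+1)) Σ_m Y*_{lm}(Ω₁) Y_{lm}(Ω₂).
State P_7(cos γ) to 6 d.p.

-0.175676

Addition theorem: P_7(cos γ) = (4π/15) Σ_m Y*_{lm}(Ω₁) Y_{lm}(Ω₂), m = −7…7:
  term(m=-7) = (-0.000033, -0.000001)   from Y*(Ω₁)=(0.002110, -0.005335), Y(Ω₂)=(-0.001961, -0.005419)
  term(m=-6) = (-0.000236, -0.001171)   from Y*(Ω₁)=(0.032722, 0.010946), Y(Ω₂)=(-0.017268, -0.030017)
  term(m=-5) = (0.014559, -0.006639)   from Y*(Ω₁)=(-0.033576, 0.121783), Y(Ω₂)=(-0.081291, -0.097135)
  term(m=-4) = (0.058413, 0.075824)   from Y*(Ω₁)=(-0.302002, -0.066018), Y(Ω₂)=(-0.236980, -0.199269)
  term(m=-3) = (-0.149039, 0.182136)   from Y*(Ω₁)=(0.077955, -0.478759), Y(Ω₂)=(-0.419988, -0.242917)
  term(m=-2) = (-0.123639, -0.060825)   from Y*(Ω₁)=(0.369500, 0.039915), Y(Ω₂)=(-0.348329, -0.126987)
  term(m=-1) = (0.004578, -0.019678)   from Y*(Ω₁)=(0.007612, -0.141345), Y(Ω₂)=(0.140558, 0.024822)
  term(m=+0) = (0.181096, 0.000000)   from Y*(Ω₁)=(0.425767, -0.000000), Y(Ω₂)=(0.425341, 0.000000)
  term(m=+1) = (0.004578, 0.019678)   from Y*(Ω₁)=(-0.007612, -0.141345), Y(Ω₂)=(-0.140558, 0.024822)
  term(m=+2) = (-0.123639, 0.060825)   from Y*(Ω₁)=(0.369500, -0.039915), Y(Ω₂)=(-0.348329, 0.126987)
  term(m=+3) = (-0.149039, -0.182136)   from Y*(Ω₁)=(-0.077955, -0.478759), Y(Ω₂)=(0.419988, -0.242917)
  term(m=+4) = (0.058413, -0.075824)   from Y*(Ω₁)=(-0.302002, 0.066018), Y(Ω₂)=(-0.236980, 0.199269)
  term(m=+5) = (0.014559, 0.006639)   from Y*(Ω₁)=(0.033576, 0.121783), Y(Ω₂)=(0.081291, -0.097135)
  term(m=+6) = (-0.000236, 0.001171)   from Y*(Ω₁)=(0.032722, -0.010946), Y(Ω₂)=(-0.017268, 0.030017)
  term(m=+7) = (-0.000033, 0.000001)   from Y*(Ω₁)=(-0.002110, -0.005335), Y(Ω₂)=(0.001961, -0.005419)
Σ over m = (-0.209698, 0.000000); ×(4π/15) → (-0.175676, 0.000000). Real part: -0.175676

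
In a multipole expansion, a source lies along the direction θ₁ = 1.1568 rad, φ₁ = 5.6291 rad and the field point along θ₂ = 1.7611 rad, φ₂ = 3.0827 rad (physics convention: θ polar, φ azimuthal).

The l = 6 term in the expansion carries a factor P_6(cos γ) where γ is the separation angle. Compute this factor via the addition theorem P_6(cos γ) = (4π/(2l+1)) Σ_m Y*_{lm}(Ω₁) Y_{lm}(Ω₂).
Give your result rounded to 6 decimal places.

Summing Y*_{l m}(θ₁,φ₁)·Y_{l m}(θ₂,φ₂) over m ∈ [−6, 6]; prefactor 4π/(2·6+1) = 0.966644:
  m=-6: Y*=-0.20165 + 0.20065j  Y=0.40631 + 0.14986j  product -0.11200 + 0.05131j
  m=-5: Y*=-0.42940 + 0.05563j  Y=0.27655 + 0.08387j  product -0.12341 - 0.02063j
  m=-4: Y*=-0.16916 - 0.09804j  Y=-0.19560 - 0.04695j  product 0.02849 + 0.02712j
  m=-3: Y*=0.09359 + 0.22675j  Y=-0.29934 - 0.05344j  product -0.01590 - 0.07288j
  m=-2: Y*=-0.07432 + 0.27646j  Y=0.12419 + 0.01470j  product -0.01329 + 0.03324j
  m=-1: Y*=0.12155 - 0.09319j  Y=0.30317 + 0.01788j  product 0.03852 - 0.02608j
  m=+0: Y*=0.30014 + 0.00000j  Y=-0.10398 + 0.00000j  product -0.03121 + 0.00000j
  m=+1: Y*=-0.12155 - 0.09319j  Y=-0.30317 + 0.01788j  product 0.03852 + 0.02608j
  m=+2: Y*=-0.07432 - 0.27646j  Y=0.12419 - 0.01470j  product -0.01329 - 0.03324j
  m=+3: Y*=-0.09359 + 0.22675j  Y=0.29934 - 0.05344j  product -0.01590 + 0.07288j
  m=+4: Y*=-0.16916 + 0.09804j  Y=-0.19560 + 0.04695j  product 0.02849 - 0.02712j
  m=+5: Y*=0.42940 + 0.05563j  Y=-0.27655 + 0.08387j  product -0.12341 + 0.02063j
  m=+6: Y*=-0.20165 - 0.20065j  Y=0.40631 - 0.14986j  product -0.11200 - 0.05131j
Total Σ_m = -0.42641 + 0.00000j. Multiply by 0.966644: -0.41219 + 0.00000j. P_6(cos γ) = -0.412188

-0.412188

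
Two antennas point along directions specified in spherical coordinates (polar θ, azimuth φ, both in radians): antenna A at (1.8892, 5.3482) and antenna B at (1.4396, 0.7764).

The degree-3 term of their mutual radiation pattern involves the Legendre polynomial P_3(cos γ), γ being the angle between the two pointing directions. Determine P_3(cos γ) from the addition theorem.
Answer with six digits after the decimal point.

Addition theorem: P_3(cos γ) = (4π/7) Σ_m Y*_{lm}(Ω₁) Y_{lm}(Ω₂), m = −3…3:
  term(m=-3) = (0.059487, 0.132578)   from Y*(Ω₁)=(-0.337358, -0.118061), Y(Ω₂)=(-0.279617, -0.295136)
  term(m=-2) = (0.036433, -0.010523)   from Y*(Ω₁)=(0.085053, 0.275761), Y(Ω₂)=(0.002365, -0.131387)
  term(m=-1) = (-0.006427, -0.045410)   from Y*(Ω₁)=(-0.092956, 0.125947), Y(Ω₂)=(-0.209028, 0.205300)
  term(m=+0) = (-0.041720, 0.000000)   from Y*(Ω₁)=(0.293226, -0.000000), Y(Ω₂)=(-0.142280, 0.000000)
  term(m=+1) = (-0.006427, 0.045410)   from Y*(Ω₁)=(0.092956, 0.125947), Y(Ω₂)=(0.209028, 0.205300)
  term(m=+2) = (0.036433, 0.010523)   from Y*(Ω₁)=(0.085053, -0.275761), Y(Ω₂)=(0.002365, 0.131387)
  term(m=+3) = (0.059487, -0.132578)   from Y*(Ω₁)=(0.337358, -0.118061), Y(Ω₂)=(0.279617, -0.295136)
Accumulated sum (0.137266, 0.000000); after 4π/(2l+1) scaling, (0.246419, 0.000000) ⇒ P_3 = 0.246419

0.246419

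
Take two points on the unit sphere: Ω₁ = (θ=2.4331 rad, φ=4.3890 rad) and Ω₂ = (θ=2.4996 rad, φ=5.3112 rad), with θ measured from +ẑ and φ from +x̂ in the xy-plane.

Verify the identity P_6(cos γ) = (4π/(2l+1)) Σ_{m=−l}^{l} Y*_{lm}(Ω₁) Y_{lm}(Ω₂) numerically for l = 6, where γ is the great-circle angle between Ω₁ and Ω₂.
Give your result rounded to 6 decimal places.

-0.409553

Summing Y*_{l m}(θ₁,φ₁)·Y_{l m}(θ₂,φ₂) over m ∈ [−6, 6]; prefactor 4π/(2·6+1) = 0.966644:
  m=-6: Y*=0.01324 + 0.03419j  Y=0.02004 - 0.00971j  product 0.00060 + 0.00056j
  m=-5: Y*=0.14807 - 0.00684j  Y=-0.01517 + 0.10205j  product -0.00155 + 0.01521j
  m=-4: Y*=0.09353 - 0.32866j  Y=-0.20393 - 0.18860j  product -0.08106 + 0.04939j
  m=-3: Y*=-0.37578 - 0.25743j  Y=0.44278 - 0.10164j  product -0.19255 - 0.07579j
  m=-2: Y*=-0.17527 + 0.13235j  Y=-0.12908 + 0.32970j  product -0.02101 - 0.07487j
  m=-1: Y*=-0.08581 - 0.25603j  Y=0.07410 + 0.10859j  product 0.02144 - 0.02829j
  m=+0: Y*=-0.31158 + 0.00000j  Y=-0.39980 + 0.00000j  product 0.12457 + 0.00000j
  m=+1: Y*=0.08581 - 0.25603j  Y=-0.07410 + 0.10859j  product 0.02144 + 0.02829j
  m=+2: Y*=-0.17527 - 0.13235j  Y=-0.12908 - 0.32970j  product -0.02101 + 0.07487j
  m=+3: Y*=0.37578 - 0.25743j  Y=-0.44278 - 0.10164j  product -0.19255 + 0.07579j
  m=+4: Y*=0.09353 + 0.32866j  Y=-0.20393 + 0.18860j  product -0.08106 - 0.04939j
  m=+5: Y*=-0.14807 - 0.00684j  Y=0.01517 + 0.10205j  product -0.00155 - 0.01521j
  m=+6: Y*=0.01324 - 0.03419j  Y=0.02004 + 0.00971j  product 0.00060 - 0.00056j
Σ over m = -0.42369 - 0.00000j; ×(4π/13) → -0.40955 - 0.00000j. Real part: -0.409553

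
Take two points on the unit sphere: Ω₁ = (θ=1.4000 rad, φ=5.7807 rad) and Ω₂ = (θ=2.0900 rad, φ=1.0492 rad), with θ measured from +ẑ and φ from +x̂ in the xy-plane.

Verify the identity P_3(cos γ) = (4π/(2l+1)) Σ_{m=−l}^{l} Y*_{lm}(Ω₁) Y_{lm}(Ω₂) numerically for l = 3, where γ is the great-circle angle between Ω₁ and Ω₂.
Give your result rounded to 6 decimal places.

0.101193

Term-by-term m-sum for l=3 (normalisation 4π/7 = 1.795196):
  [-3]  conj(Y_{3,-3})(Ω₁) = (0.025273, -0.398475) ; Y_{3,-3}(Ω₂) = (-0.273050, 0.001640) ; Δ = (-0.006247, 0.108845)
  [-2]  conj(Y_{3,-2})(Ω₁) = (0.090435, -0.142396) ; Y_{3,-2}(Ω₂) = (0.192449, 0.330269) ; Δ = (0.064433, 0.002464)
  [-1]  conj(Y_{3,-1})(Ω₁) = (-0.238794, 0.131226) ; Y_{3,-1}(Ω₂) = (0.032298, -0.056201) ; Δ = (-0.000338, 0.017659)
  [+0]  conj(Y_{3,0})(Ω₁) = (-0.181121, -0.000000) ; Y_{3,0}(Ω₂) = (0.327555, 0.000000) ; Δ = (-0.059327, -0.000000)
  [+1]  conj(Y_{3,1})(Ω₁) = (0.238794, 0.131226) ; Y_{3,1}(Ω₂) = (-0.032298, -0.056201) ; Δ = (-0.000338, -0.017659)
  [+2]  conj(Y_{3,2})(Ω₁) = (0.090435, 0.142396) ; Y_{3,2}(Ω₂) = (0.192449, -0.330269) ; Δ = (0.064433, -0.002464)
  [+3]  conj(Y_{3,3})(Ω₁) = (-0.025273, -0.398475) ; Y_{3,3}(Ω₂) = (0.273050, 0.001640) ; Δ = (-0.006247, -0.108845)
Total Σ_m = (0.056369, 0.000000). Multiply by 1.795196: (0.101193, 0.000000). P_3(cos γ) = 0.101193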